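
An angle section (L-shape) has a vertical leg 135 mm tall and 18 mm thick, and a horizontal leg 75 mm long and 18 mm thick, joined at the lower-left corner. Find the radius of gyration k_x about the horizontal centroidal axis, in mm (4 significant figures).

k_x ≈ 42.31 mm

Split into non-overlapping primitives; take the origin at the lower-left of the bounding box.
Vertical leg: 18 × 135, A = 2 430 mm², y = 67.5 mm, Ī = 3 690 563 mm⁴.
Horizontal leg (remainder): 57 × 18, A = 1 026 mm², y = 9 mm, Ī = 27 702 mm⁴.
Centroid: ȳ = ΣA·y / ΣA = 50.1328 mm.
Transfer each piece to the horizontal centroidal axis using Ī + A·d² with d = y − 50.1328:
  vertical leg: d = 17.3672 mm → contributes +4 423 497 mm⁴
  horizontal leg (remainder): d = -41.1328 mm → contributes +1 763 600 mm⁴
Total I = 6 187 097 mm⁴.
Radius of gyration: k = √(I/A) = √(6 187 097 / 3 456) = 42.3113 mm.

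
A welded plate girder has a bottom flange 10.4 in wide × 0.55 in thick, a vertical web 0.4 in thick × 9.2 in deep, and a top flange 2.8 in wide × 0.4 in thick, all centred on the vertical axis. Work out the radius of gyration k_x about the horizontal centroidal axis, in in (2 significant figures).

Treat the section as a set of non-overlapping primitives; coordinates are from the bounding-box lower-left.
Bottom plate: 10.4 × 0.55, A = 5.72 in², y = 0.275 in, Ī = 0.1442 in⁴.
Web plate: 0.4 × 9.2, A = 3.68 in², y = 5.15 in, Ī = 25.96 in⁴.
Top plate: 2.8 × 0.4, A = 1.12 in², y = 9.95 in, Ī = 0.01493 in⁴.
Centroid: ȳ = ΣA·y / ΣA = 3.01 in.
Transfer each piece to the horizontal centroidal axis using Ī + A·d² with d = y − 3.01:
  bottom plate: d = -2.735 in → contributes +42.94 in⁴
  web plate: d = 2.14 in → contributes +42.8 in⁴
  top plate: d = 6.94 in → contributes +53.95 in⁴
Total I = 139.7 in⁴.
Radius of gyration: k = √(I/A) = √(139.7 / 10.52) = 3.644 in.

k_x ≈ 3.6 in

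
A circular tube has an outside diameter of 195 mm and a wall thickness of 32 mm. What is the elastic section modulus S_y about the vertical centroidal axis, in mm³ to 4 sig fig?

Treat the section as a set of non-overlapping primitives; coordinates are from the bounding-box lower-left.
Outer circle: ⌀195, A = 29864.8 mm², x = 97.5 mm, Ī = 70 975 481 mm⁴.
Bore (subtracted): ⌀131, A = 13478.2 mm², x = 97.5 mm, Ī = 14 456 231 mm⁴.
By symmetry the centroid is at mid-width, x̄ = 97.5 mm.
All pieces are centred on the vertical centroidal axis, so I = ΣĪ (holes subtracted) = 56 519 250 mm⁴.
Extreme fibre distance c = 97.5 mm; S = I/c = 579 685 mm³.

S_y ≈ 5.797 × 10⁵ mm³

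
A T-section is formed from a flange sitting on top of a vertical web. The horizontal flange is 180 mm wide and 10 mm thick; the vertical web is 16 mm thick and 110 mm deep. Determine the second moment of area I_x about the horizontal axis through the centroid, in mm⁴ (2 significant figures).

I_x ≈ 5.0 × 10⁶ mm⁴

Decompose the section into non-overlapping parts with the origin at the bottom-left of its bounding rectangle.
Flange: 180 × 10, A = 1 800 mm², y = 115 mm, Ī = 15 000 mm⁴.
Web: 16 × 110, A = 1 760 mm², y = 55 mm, Ī = 1 774 667 mm⁴.
Centroid: ȳ = ΣA·y / ΣA = 85.34 mm.
Transfer each piece to the horizontal axis through the centroid using Ī + A·d² with d = y − 85.34:
  flange: d = 29.66 mm → contributes +1 598 800 mm⁴
  web: d = -30.34 mm → contributes +3 394 462 mm⁴
Total I = 4 993 262 mm⁴.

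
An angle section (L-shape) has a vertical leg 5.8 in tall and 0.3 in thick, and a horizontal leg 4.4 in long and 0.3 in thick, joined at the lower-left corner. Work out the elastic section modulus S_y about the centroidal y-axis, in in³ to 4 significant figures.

Split into non-overlapping primitives; take the origin at the lower-left of the bounding box.
Vertical leg: 0.3 × 5.8, A = 1.74 in², x = 0.15 in, Ī = 0.01305 in⁴.
Horizontal leg (remainder): 4.1 × 0.3, A = 1.23 in², x = 2.35 in, Ī = 1.72303 in⁴.
Centroid: x̄ = ΣA·x / ΣA = 1.06111 in.
Transfer each piece to the centroidal y-axis using Ī + A·d² with d = x − 1.06111:
  vertical leg: d = -0.911111 in → contributes +1.45746 in⁴
  horizontal leg (remainder): d = 1.28889 in → contributes +3.76634 in⁴
Total I = 5.22381 in⁴.
Extreme fibre distance c = 3.33889 in; S = I/c = 1.56453 in³.

S_y ≈ 1.565 in³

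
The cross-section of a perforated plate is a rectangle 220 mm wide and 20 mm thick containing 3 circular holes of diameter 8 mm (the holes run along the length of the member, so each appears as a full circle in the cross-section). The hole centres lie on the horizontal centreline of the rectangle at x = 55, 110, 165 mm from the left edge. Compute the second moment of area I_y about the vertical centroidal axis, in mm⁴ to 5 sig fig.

Decompose the section into non-overlapping parts with the origin at the bottom-left of its bounding rectangle.
Plate: 220 × 20, A = 4 400 mm², x = 110 mm, Ī = 17 746 667 mm⁴.
Hole 1 (subtracted): ⌀8, A = 50.26548 mm², x = 55 mm, Ī = 201.0619 mm⁴.
Hole 2 (subtracted): ⌀8, A = 50.26548 mm², x = 110 mm, Ī = 201.0619 mm⁴.
Hole 3 (subtracted): ⌀8, A = 50.26548 mm², x = 165 mm, Ī = 201.0619 mm⁴.
By symmetry the centroid is at mid-width, x̄ = 110 mm.
Transfer each piece to the vertical centroidal axis using Ī + A·d² with d = x − 110:
  plate: d = 0 mm → contributes +17 746 667 mm⁴
  hole 1: d = -55 mm → contributes −152254.1 mm⁴
  hole 2: d = 0 mm → contributes −201.0619 mm⁴
  hole 3: d = 55 mm → contributes −152254.1 mm⁴
Total I = 17 441 957 mm⁴.

I_y ≈ 1.7442 × 10⁷ mm⁴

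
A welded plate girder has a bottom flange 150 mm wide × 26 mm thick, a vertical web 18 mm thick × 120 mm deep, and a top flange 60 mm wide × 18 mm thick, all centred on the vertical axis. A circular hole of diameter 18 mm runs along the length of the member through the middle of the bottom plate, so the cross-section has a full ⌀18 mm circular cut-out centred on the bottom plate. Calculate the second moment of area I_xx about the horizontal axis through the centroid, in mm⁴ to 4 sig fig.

Decompose the section into non-overlapping parts with the origin at the bottom-left of its bounding rectangle.
Bottom plate: 150 × 26, A = 3 900 mm², y = 13 mm, Ī = 219 700 mm⁴.
Web plate: 18 × 120, A = 2 160 mm², y = 86 mm, Ī = 2 592 000 mm⁴.
Top plate: 60 × 18, A = 1 080 mm², y = 155 mm, Ī = 29 160 mm⁴.
Hole (subtracted): ⌀18, A = 254.469 mm², y = 13 mm, Ī = 5 153 mm⁴.
Centroid: ȳ = ΣA·y / ΣA = 58.173 mm.
Transfer each piece to the horizontal axis through the centroid using Ī + A·d² with d = y − 58.173:
  bottom plate: d = -45.173 mm → contributes +8 178 035 mm⁴
  web plate: d = 27.827 mm → contributes +4 264 580 mm⁴
  top plate: d = 96.827 mm → contributes +10 154 668 mm⁴
  hole: d = -45.173 mm → contributes −524 422 mm⁴
Total I = 22 072 861 mm⁴.

I_xx ≈ 2.207 × 10⁷ mm⁴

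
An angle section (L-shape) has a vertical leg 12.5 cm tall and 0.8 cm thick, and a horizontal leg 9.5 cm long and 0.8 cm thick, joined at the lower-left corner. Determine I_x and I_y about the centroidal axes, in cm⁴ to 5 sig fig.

I_x ≈ 271.02 cm⁴, I_y ≈ 137.02 cm⁴

Treat the section as a set of non-overlapping primitives; coordinates are from the bounding-box lower-left.
Vertical leg: 0.8 × 12.5, A = 10 cm², y = 6.25 cm, Ī = 130.2083 cm⁴.
Horizontal leg (remainder): 8.7 × 0.8, A = 6.96 cm², y = 0.4 cm, Ī = 0.3712 cm⁴.
Centroid: ȳ = ΣA·y / ΣA = 3.849292 cm.
Transfer each piece to the centroidal x-axis using Ī + A·d² with d = y − 3.849292:
  vertical leg: d = 2.400708 cm → contributes +187.8423 cm⁴
  horizontal leg (remainder): d = -3.449292 cm → contributes +83.17862 cm⁴
Total I = 271.0209 cm⁴.
For the y-axis: x̄ = 2.349292 cm.
Repeating about the centroidal y-axis gives I_y = 137.0249 cm⁴.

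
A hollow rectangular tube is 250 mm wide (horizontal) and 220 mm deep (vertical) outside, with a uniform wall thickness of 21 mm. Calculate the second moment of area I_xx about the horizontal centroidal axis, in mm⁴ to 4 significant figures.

Decompose the section into non-overlapping parts with the origin at the bottom-left of its bounding rectangle.
Outer rectangle: 250 × 220, A = 55 000 mm², y = 110 mm, Ī = 221 833 333 mm⁴.
Inner void (subtracted): 208 × 178, A = 37 024 mm², y = 110 mm, Ī = 97 755 701 mm⁴.
By symmetry the centroid is at mid-height, ȳ = 110 mm.
All pieces are centred on the horizontal centroidal axis, so I = ΣĪ (holes subtracted) = 124 077 632 mm⁴.

I_xx ≈ 1.241 × 10⁸ mm⁴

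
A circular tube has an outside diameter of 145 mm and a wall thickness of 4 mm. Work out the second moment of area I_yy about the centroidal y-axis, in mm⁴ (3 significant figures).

I_yy ≈ 4.41 × 10⁶ mm⁴

Split into non-overlapping primitives; take the origin at the lower-left of the bounding box.
Outer circle: ⌀145, A = 16 513 mm², x = 72.5 mm, Ī = 21 699 109 mm⁴.
Bore (subtracted): ⌀137, A = 14 741 mm², x = 72.5 mm, Ī = 17 292 276 mm⁴.
By symmetry the centroid is at mid-width, x̄ = 72.5 mm.
All pieces are centred on the centroidal y-axis, so I = ΣĪ (holes subtracted) = 4 406 833 mm⁴.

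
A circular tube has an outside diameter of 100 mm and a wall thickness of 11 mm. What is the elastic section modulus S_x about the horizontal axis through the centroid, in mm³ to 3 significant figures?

S_x ≈ 6.18 × 10⁴ mm³

Decompose the section into non-overlapping parts with the origin at the bottom-left of its bounding rectangle.
Outer circle: ⌀100, A = 7 854 mm², y = 50 mm, Ī = 4 908 739 mm⁴.
Bore (subtracted): ⌀78, A = 4778.4 mm², y = 50 mm, Ī = 1 816 972 mm⁴.
By symmetry the centroid is at mid-height, ȳ = 50 mm.
All pieces are centred on the horizontal axis through the centroid, so I = ΣĪ (holes subtracted) = 3 091 766 mm⁴.
Extreme fibre distance c = 50 mm; S = I/c = 61 835 mm³.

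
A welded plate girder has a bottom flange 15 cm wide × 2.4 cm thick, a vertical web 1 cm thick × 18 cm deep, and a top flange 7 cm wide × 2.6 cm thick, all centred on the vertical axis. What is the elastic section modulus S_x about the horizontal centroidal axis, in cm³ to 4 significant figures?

S_x ≈ 407.6 cm³

Break the section into simple shapes (no overlaps), measuring from the bottom-left corner of the bounding box.
Bottom plate: 15 × 2.4, A = 36 cm², y = 1.2 cm, Ī = 17.28 cm⁴.
Web plate: 1 × 18, A = 18 cm², y = 11.4 cm, Ī = 486 cm⁴.
Top plate: 7 × 2.6, A = 18.2 cm², y = 21.7 cm, Ī = 10.2527 cm⁴.
Centroid: ȳ = ΣA·y / ΣA = 8.91053 cm.
Transfer each piece to the horizontal centroidal axis using Ī + A·d² with d = y − 8.91053:
  bottom plate: d = -7.71053 cm → contributes +2157.56 cm⁴
  web plate: d = 2.48947 cm → contributes +597.555 cm⁴
  top plate: d = 12.7895 cm → contributes +2987.24 cm⁴
Total I = 5742.35 cm⁴.
Extreme fibre distance c = 14.0895 cm; S = I/c = 407.563 cm³.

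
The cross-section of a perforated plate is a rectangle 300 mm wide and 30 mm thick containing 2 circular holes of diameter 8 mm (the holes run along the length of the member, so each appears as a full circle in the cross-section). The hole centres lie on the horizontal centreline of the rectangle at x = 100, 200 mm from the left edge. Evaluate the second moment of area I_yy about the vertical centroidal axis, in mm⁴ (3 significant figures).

I_yy ≈ 6.72 × 10⁷ mm⁴

Treat the section as a set of non-overlapping primitives; coordinates are from the bounding-box lower-left.
Plate: 300 × 30, A = 9 000 mm², x = 150 mm, Ī = 67 500 000 mm⁴.
Hole 1 (subtracted): ⌀8, A = 50.265 mm², x = 100 mm, Ī = 201.06 mm⁴.
Hole 2 (subtracted): ⌀8, A = 50.265 mm², x = 200 mm, Ī = 201.06 mm⁴.
By symmetry the centroid is at mid-width, x̄ = 150 mm.
Transfer each piece to the vertical centroidal axis using Ī + A·d² with d = x − 150:
  plate: d = 0 mm → contributes +67 500 000 mm⁴
  hole 1: d = -50 mm → contributes −125 865 mm⁴
  hole 2: d = 50 mm → contributes −125 865 mm⁴
Total I = 67 248 270 mm⁴.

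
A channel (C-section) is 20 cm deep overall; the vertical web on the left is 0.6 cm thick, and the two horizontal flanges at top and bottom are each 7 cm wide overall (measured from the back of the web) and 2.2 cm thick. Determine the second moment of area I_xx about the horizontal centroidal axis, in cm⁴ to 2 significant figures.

I_xx ≈ 2600 cm⁴

Break the section into simple shapes (no overlaps), measuring from the bottom-left corner of the bounding box.
Web: 0.6 × 20, A = 12 cm², y = 10 cm, Ī = 400 cm⁴.
Top flange (beyond web): 6.4 × 2.2, A = 14.08 cm², y = 18.9 cm, Ī = 5.679 cm⁴.
Bottom flange (beyond web): 6.4 × 2.2, A = 14.08 cm², y = 1.1 cm, Ī = 5.679 cm⁴.
By symmetry the centroid is at mid-height, ȳ = 10 cm.
Transfer each piece to the horizontal centroidal axis using Ī + A·d² with d = y − 10:
  web: d = 0 cm → contributes +400 cm⁴
  top flange (beyond web): d = 8.9 cm → contributes +1 121 cm⁴
  bottom flange (beyond web): d = -8.9 cm → contributes +1 121 cm⁴
Total I = 2 642 cm⁴.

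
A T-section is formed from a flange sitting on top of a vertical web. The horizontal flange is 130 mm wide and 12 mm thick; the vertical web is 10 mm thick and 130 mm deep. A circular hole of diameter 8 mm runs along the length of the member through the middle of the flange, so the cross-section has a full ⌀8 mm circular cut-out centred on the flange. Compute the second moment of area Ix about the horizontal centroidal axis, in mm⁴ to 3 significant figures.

Break the section into simple shapes (no overlaps), measuring from the bottom-left corner of the bounding box.
Flange: 130 × 12, A = 1 560 mm², y = 136 mm, Ī = 18 720 mm⁴.
Web: 10 × 130, A = 1 300 mm², y = 65 mm, Ī = 1 830 833 mm⁴.
Hole (subtracted): ⌀8, A = 50.265 mm², y = 136 mm, Ī = 201.06 mm⁴.
Centroid: ȳ = ΣA·y / ΣA = 103.15 mm.
Transfer each piece to the horizontal centroidal axis using Ī + A·d² with d = y − 103.15:
  flange: d = 32.85 mm → contributes +1 702 159 mm⁴
  web: d = -38.15 mm → contributes +3 722 875 mm⁴
  hole: d = 32.85 mm → contributes −54 444 mm⁴
Total I = 5 370 590 mm⁴.

Ix ≈ 5.37 × 10⁶ mm⁴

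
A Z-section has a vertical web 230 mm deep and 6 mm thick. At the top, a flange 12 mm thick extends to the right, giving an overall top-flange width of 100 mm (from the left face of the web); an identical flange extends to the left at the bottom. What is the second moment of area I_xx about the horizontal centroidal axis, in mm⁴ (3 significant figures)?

I_xx ≈ 3.29 × 10⁷ mm⁴

Break the section into simple shapes (no overlaps), measuring from the bottom-left corner of the bounding box.
Web: 6 × 230, A = 1 380 mm², y = 115 mm, Ī = 6 083 500 mm⁴.
Top flange (beyond web): 94 × 12, A = 1 128 mm², y = 224 mm, Ī = 13 536 mm⁴.
Bottom flange (beyond web): 94 × 12, A = 1 128 mm², y = 6 mm, Ī = 13 536 mm⁴.
Centroid: ȳ = ΣA·y / ΣA = 115 mm.
Transfer each piece to the horizontal centroidal axis using Ī + A·d² with d = y − 115:
  web: d = 0 mm → contributes +6 083 500 mm⁴
  top flange (beyond web): d = 109 mm → contributes +13 415 304 mm⁴
  bottom flange (beyond web): d = -109 mm → contributes +13 415 304 mm⁴
Total I = 32 914 108 mm⁴.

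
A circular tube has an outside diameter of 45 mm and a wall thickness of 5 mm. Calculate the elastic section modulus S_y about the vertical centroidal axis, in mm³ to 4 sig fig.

Break the section into simple shapes (no overlaps), measuring from the bottom-left corner of the bounding box.
Outer circle: ⌀45, A = 1590.43 mm², x = 22.5 mm, Ī = 201 289 mm⁴.
Bore (subtracted): ⌀35, A = 962.113 mm², x = 22.5 mm, Ī = 73661.8 mm⁴.
By symmetry the centroid is at mid-width, x̄ = 22.5 mm.
All pieces are centred on the vertical centroidal axis, so I = ΣĪ (holes subtracted) = 127 627 mm⁴.
Extreme fibre distance c = 22.5 mm; S = I/c = 5672.32 mm³.

S_y ≈ 5672 mm³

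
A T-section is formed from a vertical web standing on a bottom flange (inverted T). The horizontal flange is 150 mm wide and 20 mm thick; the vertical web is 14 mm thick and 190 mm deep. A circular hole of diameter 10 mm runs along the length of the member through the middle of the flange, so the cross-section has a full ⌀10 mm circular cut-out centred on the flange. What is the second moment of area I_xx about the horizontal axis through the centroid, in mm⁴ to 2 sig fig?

Break the section into simple shapes (no overlaps), measuring from the bottom-left corner of the bounding box.
Flange: 150 × 20, A = 3 000 mm², y = 10 mm, Ī = 100 000 mm⁴.
Web: 14 × 190, A = 2 660 mm², y = 115 mm, Ī = 8 002 167 mm⁴.
Hole (subtracted): ⌀10, A = 78.54 mm², y = 10 mm, Ī = 490.9 mm⁴.
Centroid: ȳ = ΣA·y / ΣA = 60.04 mm.
Transfer each piece to the horizontal axis through the centroid using Ī + A·d² with d = y − 60.04:
  flange: d = -50.04 mm → contributes +7 612 206 mm⁴
  web: d = 54.96 mm → contributes +16 036 771 mm⁴
  hole: d = -50.04 mm → contributes −197 160 mm⁴
Total I = 23 451 817 mm⁴.

I_xx ≈ 2.3 × 10⁷ mm⁴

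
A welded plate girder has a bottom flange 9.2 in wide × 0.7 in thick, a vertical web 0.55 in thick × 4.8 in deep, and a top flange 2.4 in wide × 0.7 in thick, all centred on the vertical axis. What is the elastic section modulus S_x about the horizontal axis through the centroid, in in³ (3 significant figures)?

Break the section into simple shapes (no overlaps), measuring from the bottom-left corner of the bounding box.
Bottom plate: 9.2 × 0.7, A = 6.44 in², y = 0.35 in, Ī = 0.26297 in⁴.
Web plate: 0.55 × 4.8, A = 2.64 in², y = 3.1 in, Ī = 5.0688 in⁴.
Top plate: 2.4 × 0.7, A = 1.68 in², y = 5.85 in, Ī = 0.0686 in⁴.
Centroid: ȳ = ΣA·y / ΣA = 1.8835 in.
Transfer each piece to the horizontal axis through the centroid using Ī + A·d² with d = y − 1.8835:
  bottom plate: d = -1.5335 in → contributes +15.407 in⁴
  web plate: d = 1.2165 in → contributes +8.9759 in⁴
  top plate: d = 3.9665 in → contributes +26.501 in⁴
Total I = 50.883 in⁴.
Extreme fibre distance c = 4.3165 in; S = I/c = 11.788 in³.

S_x ≈ 11.8 in³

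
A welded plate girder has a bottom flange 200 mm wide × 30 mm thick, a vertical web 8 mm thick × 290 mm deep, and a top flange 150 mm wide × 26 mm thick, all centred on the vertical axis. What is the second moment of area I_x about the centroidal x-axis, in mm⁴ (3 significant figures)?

I_x ≈ 2.58 × 10⁸ mm⁴

Treat the section as a set of non-overlapping primitives; coordinates are from the bounding-box lower-left.
Bottom plate: 200 × 30, A = 6 000 mm², y = 15 mm, Ī = 450 000 mm⁴.
Web plate: 8 × 290, A = 2 320 mm², y = 175 mm, Ī = 16 259 333 mm⁴.
Top plate: 150 × 26, A = 3 900 mm², y = 333 mm, Ī = 219 700 mm⁴.
Centroid: ȳ = ΣA·y / ΣA = 146.87 mm.
Transfer each piece to the centroidal x-axis using Ī + A·d² with d = y − 146.87:
  bottom plate: d = -131.87 mm → contributes +104 781 525 mm⁴
  web plate: d = 28.134 mm → contributes +18 095 691 mm⁴
  top plate: d = 186.13 mm → contributes +135 338 877 mm⁴
Total I = 258 216 093 mm⁴.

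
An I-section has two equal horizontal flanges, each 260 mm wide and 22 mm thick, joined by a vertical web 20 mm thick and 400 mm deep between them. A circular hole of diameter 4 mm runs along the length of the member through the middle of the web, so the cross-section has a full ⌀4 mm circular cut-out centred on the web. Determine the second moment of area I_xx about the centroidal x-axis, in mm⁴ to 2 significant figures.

Decompose the section into non-overlapping parts with the origin at the bottom-left of its bounding rectangle.
Bottom flange: 260 × 22, A = 5 720 mm², y = 11 mm, Ī = 230 707 mm⁴.
Web: 20 × 400, A = 8 000 mm², y = 222 mm, Ī = 106 666 667 mm⁴.
Top flange: 260 × 22, A = 5 720 mm², y = 433 mm, Ī = 230 707 mm⁴.
Hole (subtracted): ⌀4, A = 12.57 mm², y = 222 mm, Ī = 12.57 mm⁴.
By symmetry the centroid is at mid-height, ȳ = 222 mm.
Transfer each piece to the centroidal x-axis using Ī + A·d² with d = y − 222:
  bottom flange: d = -211 mm → contributes +254 890 827 mm⁴
  web: d = 0 mm → contributes +106 666 667 mm⁴
  top flange: d = 211 mm → contributes +254 890 827 mm⁴
  hole: d = 0 mm → contributes −12.57 mm⁴
Total I = 616 448 307 mm⁴.

I_xx ≈ 6.2 × 10⁸ mm⁴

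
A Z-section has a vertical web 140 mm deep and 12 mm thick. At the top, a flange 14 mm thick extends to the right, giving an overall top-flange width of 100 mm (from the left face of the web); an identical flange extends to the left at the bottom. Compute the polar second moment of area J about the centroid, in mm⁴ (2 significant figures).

Decompose the section into non-overlapping parts with the origin at the bottom-left of its bounding rectangle.
Web: 12 × 140, A = 1 680 mm², y = 70 mm, Ī = 2 744 000 mm⁴.
Top flange (beyond web): 88 × 14, A = 1 232 mm², y = 133 mm, Ī = 20 123 mm⁴.
Bottom flange (beyond web): 88 × 14, A = 1 232 mm², y = 7 mm, Ī = 20 123 mm⁴.
Centroid: ȳ = ΣA·y / ΣA = 70 mm.
Transfer each piece to the centroidal x-axis using Ī + A·d² with d = y − 70:
  web: d = 0 mm → contributes +2 744 000 mm⁴
  top flange (beyond web): d = 63 mm → contributes +4 909 931 mm⁴
  bottom flange (beyond web): d = -63 mm → contributes +4 909 931 mm⁴
Total I = 12 563 861 mm⁴.
For the y-axis: x̄ = 94 mm.
Repeating about the centroidal y-axis gives I_y = 7 770 261 mm⁴.
Polar second moment: J = I_x + I_y = 20 334 123 mm⁴.

J ≈ 2.0 × 10⁷ mm⁴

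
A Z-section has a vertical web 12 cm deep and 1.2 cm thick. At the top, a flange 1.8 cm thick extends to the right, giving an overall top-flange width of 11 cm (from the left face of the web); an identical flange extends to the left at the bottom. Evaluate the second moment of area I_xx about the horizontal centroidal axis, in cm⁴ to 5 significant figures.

I_xx ≈ 1100.0 cm⁴

Treat the section as a set of non-overlapping primitives; coordinates are from the bounding-box lower-left.
Web: 1.2 × 12, A = 14.4 cm², y = 6 cm, Ī = 172.8 cm⁴.
Top flange (beyond web): 9.8 × 1.8, A = 17.64 cm², y = 11.1 cm, Ī = 4.7628 cm⁴.
Bottom flange (beyond web): 9.8 × 1.8, A = 17.64 cm², y = 0.9 cm, Ī = 4.7628 cm⁴.
Centroid: ȳ = ΣA·y / ΣA = 6 cm.
Transfer each piece to the horizontal centroidal axis using Ī + A·d² with d = y − 6:
  web: d = 0 cm → contributes +172.8 cm⁴
  top flange (beyond web): d = 5.1 cm → contributes +463.5792 cm⁴
  bottom flange (beyond web): d = -5.1 cm → contributes +463.5792 cm⁴
Total I = 1099.958 cm⁴.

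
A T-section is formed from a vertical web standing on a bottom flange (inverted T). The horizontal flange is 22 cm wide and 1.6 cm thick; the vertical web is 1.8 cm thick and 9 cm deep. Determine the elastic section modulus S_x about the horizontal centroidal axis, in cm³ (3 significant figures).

S_x ≈ 52.7 cm³

Split into non-overlapping primitives; take the origin at the lower-left of the bounding box.
Flange: 22 × 1.6, A = 35.2 cm², y = 0.8 cm, Ī = 7.5093 cm⁴.
Web: 1.8 × 9, A = 16.2 cm², y = 6.1 cm, Ī = 109.35 cm⁴.
Centroid: ȳ = ΣA·y / ΣA = 2.4704 cm.
Transfer each piece to the horizontal centroidal axis using Ī + A·d² with d = y − 2.4704:
  flange: d = -1.6704 cm → contributes +105.73 cm⁴
  web: d = 3.6296 cm → contributes +322.77 cm⁴
Total I = 428.49 cm⁴.
Extreme fibre distance c = 8.1296 cm; S = I/c = 52.708 cm³.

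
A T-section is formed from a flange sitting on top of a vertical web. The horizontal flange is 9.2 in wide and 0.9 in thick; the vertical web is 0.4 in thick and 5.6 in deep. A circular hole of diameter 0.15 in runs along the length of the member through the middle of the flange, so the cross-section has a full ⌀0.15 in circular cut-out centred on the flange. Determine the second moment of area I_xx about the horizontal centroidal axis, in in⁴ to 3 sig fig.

I_xx ≈ 25.0 in⁴

Decompose the section into non-overlapping parts with the origin at the bottom-left of its bounding rectangle.
Flange: 9.2 × 0.9, A = 8.28 in², y = 6.05 in, Ī = 0.5589 in⁴.
Web: 0.4 × 5.6, A = 2.24 in², y = 2.8 in, Ī = 5.8539 in⁴.
Hole (subtracted): ⌀0.15, A = 0.017671 in², y = 6.05 in, Ī = 0.00002485 in⁴.
Centroid: ȳ = ΣA·y / ΣA = 5.3568 in.
Transfer each piece to the horizontal centroidal axis using Ī + A·d² with d = y − 5.3568:
  flange: d = 0.69318 in → contributes +4.5374 in⁴
  web: d = -2.5568 in → contributes +20.497 in⁴
  hole: d = 0.69318 in → contributes −0.008516 in⁴
Total I = 25.026 in⁴.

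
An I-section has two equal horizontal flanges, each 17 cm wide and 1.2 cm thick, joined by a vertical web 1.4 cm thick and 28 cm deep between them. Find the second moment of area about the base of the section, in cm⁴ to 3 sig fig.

Treat the section as a set of non-overlapping primitives; coordinates are from the bounding-box lower-left.
Bottom flange: 17 × 1.2, A = 20.4 cm², y = 0.6 cm, Ī = 2.448 cm⁴.
Web: 1.4 × 28, A = 39.2 cm², y = 15.2 cm, Ī = 2561.1 cm⁴.
Top flange: 17 × 1.2, A = 20.4 cm², y = 29.8 cm, Ī = 2.448 cm⁴.
Transfer each piece to the base of the section using Ī + A·d² with d = y − 0:
  bottom flange: d = 0.6 cm → contributes +9.792 cm⁴
  web: d = 15.2 cm → contributes +11 618 cm⁴
  top flange: d = 29.8 cm → contributes +18 118 cm⁴
Total I = 29 746 cm⁴.

I_base ≈ 2.97 × 10⁴ cm⁴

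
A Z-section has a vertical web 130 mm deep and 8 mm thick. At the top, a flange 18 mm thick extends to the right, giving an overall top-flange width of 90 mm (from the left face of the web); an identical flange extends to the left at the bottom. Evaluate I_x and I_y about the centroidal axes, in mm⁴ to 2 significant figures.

Treat the section as a set of non-overlapping primitives; coordinates are from the bounding-box lower-left.
Web: 8 × 130, A = 1 040 mm², y = 65 mm, Ī = 1 464 667 mm⁴.
Top flange (beyond web): 82 × 18, A = 1 476 mm², y = 121 mm, Ī = 39 852 mm⁴.
Bottom flange (beyond web): 82 × 18, A = 1 476 mm², y = 9 mm, Ī = 39 852 mm⁴.
Centroid: ȳ = ΣA·y / ΣA = 65 mm.
Transfer each piece to the centroidal x-axis using Ī + A·d² with d = y − 65:
  web: d = 0 mm → contributes +1 464 667 mm⁴
  top flange (beyond web): d = 56 mm → contributes +4 668 588 mm⁴
  bottom flange (beyond web): d = -56 mm → contributes +4 668 588 mm⁴
Total I = 10 801 843 mm⁴.
For the y-axis: x̄ = 86 mm.
Repeating about the centroidal y-axis gives I_y = 7 637 451 mm⁴.

I_x ≈ 1.1 × 10⁷ mm⁴, I_y ≈ 7.6 × 10⁶ mm⁴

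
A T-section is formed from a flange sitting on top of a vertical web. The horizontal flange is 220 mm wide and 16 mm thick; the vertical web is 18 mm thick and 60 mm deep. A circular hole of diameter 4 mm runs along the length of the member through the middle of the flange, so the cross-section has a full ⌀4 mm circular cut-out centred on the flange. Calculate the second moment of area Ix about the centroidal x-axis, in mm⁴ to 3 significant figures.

Break the section into simple shapes (no overlaps), measuring from the bottom-left corner of the bounding box.
Flange: 220 × 16, A = 3 520 mm², y = 68 mm, Ī = 75 093 mm⁴.
Web: 18 × 60, A = 1 080 mm², y = 30 mm, Ī = 324 000 mm⁴.
Hole (subtracted): ⌀4, A = 12.566 mm², y = 68 mm, Ī = 12.566 mm⁴.
Centroid: ȳ = ΣA·y / ΣA = 59.054 mm.
Transfer each piece to the centroidal x-axis using Ī + A·d² with d = y − 59.054:
  flange: d = 8.9462 mm → contributes +356 813 mm⁴
  web: d = -29.054 mm → contributes +1 235 655 mm⁴
  hole: d = 8.9462 mm → contributes −1018.3 mm⁴
Total I = 1 591 450 mm⁴.

Ix ≈ 1.59 × 10⁶ mm⁴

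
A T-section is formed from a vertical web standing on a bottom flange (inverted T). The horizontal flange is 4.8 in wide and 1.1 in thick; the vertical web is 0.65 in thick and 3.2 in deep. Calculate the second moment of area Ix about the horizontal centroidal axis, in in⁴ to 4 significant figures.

Decompose the section into non-overlapping parts with the origin at the bottom-left of its bounding rectangle.
Flange: 4.8 × 1.1, A = 5.28 in², y = 0.55 in, Ī = 0.5324 in⁴.
Web: 0.65 × 3.2, A = 2.08 in², y = 2.7 in, Ī = 1.77493 in⁴.
Centroid: ȳ = ΣA·y / ΣA = 1.15761 in.
Transfer each piece to the horizontal centroidal axis using Ī + A·d² with d = y − 1.15761:
  flange: d = -0.607609 in → contributes +2.48171 in⁴
  web: d = 1.54239 in → contributes +6.72319 in⁴
Total I = 9.20491 in⁴.

Ix ≈ 9.205 in⁴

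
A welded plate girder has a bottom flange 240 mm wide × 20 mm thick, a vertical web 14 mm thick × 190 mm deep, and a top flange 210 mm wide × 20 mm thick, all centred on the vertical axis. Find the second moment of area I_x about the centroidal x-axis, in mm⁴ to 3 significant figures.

I_x ≈ 1.07 × 10⁸ mm⁴

Treat the section as a set of non-overlapping primitives; coordinates are from the bounding-box lower-left.
Bottom plate: 240 × 20, A = 4 800 mm², y = 10 mm, Ī = 160 000 mm⁴.
Web plate: 14 × 190, A = 2 660 mm², y = 115 mm, Ī = 8 002 167 mm⁴.
Top plate: 210 × 20, A = 4 200 mm², y = 220 mm, Ī = 140 000 mm⁴.
Centroid: ȳ = ΣA·y / ΣA = 109.6 mm.
Transfer each piece to the centroidal x-axis using Ī + A·d² with d = y − 109.6:
  bottom plate: d = -99.597 mm → contributes +47 773 816 mm⁴
  web plate: d = 5.4031 mm → contributes +8 079 821 mm⁴
  top plate: d = 110.4 mm → contributes +51 333 135 mm⁴
Total I = 107 186 772 mm⁴.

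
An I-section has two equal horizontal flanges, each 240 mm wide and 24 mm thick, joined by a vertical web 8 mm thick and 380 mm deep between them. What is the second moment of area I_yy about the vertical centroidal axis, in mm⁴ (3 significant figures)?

Break the section into simple shapes (no overlaps), measuring from the bottom-left corner of the bounding box.
Bottom flange: 240 × 24, A = 5 760 mm², x = 120 mm, Ī = 27 648 000 mm⁴.
Web: 8 × 380, A = 3 040 mm², x = 120 mm, Ī = 16 213 mm⁴.
Top flange: 240 × 24, A = 5 760 mm², x = 120 mm, Ī = 27 648 000 mm⁴.
By symmetry the centroid is at mid-width, x̄ = 120 mm.
All pieces are centred on the vertical centroidal axis, so I = ΣĪ = 55 312 213 mm⁴.

I_yy ≈ 5.53 × 10⁷ mm⁴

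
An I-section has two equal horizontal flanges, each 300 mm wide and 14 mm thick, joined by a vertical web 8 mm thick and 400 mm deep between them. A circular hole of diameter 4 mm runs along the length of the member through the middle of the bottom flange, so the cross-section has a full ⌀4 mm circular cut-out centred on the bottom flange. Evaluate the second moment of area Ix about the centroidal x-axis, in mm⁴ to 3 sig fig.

Break the section into simple shapes (no overlaps), measuring from the bottom-left corner of the bounding box.
Bottom flange: 300 × 14, A = 4 200 mm², y = 7 mm, Ī = 68 600 mm⁴.
Web: 8 × 400, A = 3 200 mm², y = 214 mm, Ī = 42 666 667 mm⁴.
Top flange: 300 × 14, A = 4 200 mm², y = 421 mm, Ī = 68 600 mm⁴.
Hole (subtracted): ⌀4, A = 12.566 mm², y = 7 mm, Ī = 12.566 mm⁴.
Centroid: ȳ = ΣA·y / ΣA = 214.22 mm.
Transfer each piece to the centroidal x-axis using Ī + A·d² with d = y − 214.22:
  bottom flange: d = -207.22 mm → contributes +180 424 951 mm⁴
  web: d = -0.22449 mm → contributes +42 666 828 mm⁴
  top flange: d = 206.78 mm → contributes +179 644 272 mm⁴
  hole: d = -207.22 mm → contributes −539 638 mm⁴
Total I = 402 196 414 mm⁴.

Ix ≈ 4.02 × 10⁸ mm⁴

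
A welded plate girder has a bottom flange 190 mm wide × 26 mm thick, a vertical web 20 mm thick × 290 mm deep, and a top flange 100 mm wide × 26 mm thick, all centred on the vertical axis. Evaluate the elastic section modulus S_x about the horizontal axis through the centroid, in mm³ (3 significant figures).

Decompose the section into non-overlapping parts with the origin at the bottom-left of its bounding rectangle.
Bottom plate: 190 × 26, A = 4 940 mm², y = 13 mm, Ī = 278 287 mm⁴.
Web plate: 20 × 290, A = 5 800 mm², y = 171 mm, Ī = 40 648 333 mm⁴.
Top plate: 100 × 26, A = 2 600 mm², y = 329 mm, Ī = 146 467 mm⁴.
Centroid: ȳ = ΣA·y / ΣA = 143.28 mm.
Transfer each piece to the horizontal axis through the centroid using Ī + A·d² with d = y − 143.28:
  bottom plate: d = -130.28 mm → contributes +84 130 559 mm⁴
  web plate: d = 27.715 mm → contributes +45 103 482 mm⁴
  top plate: d = 185.72 mm → contributes +89 820 763 mm⁴
Total I = 219 054 804 mm⁴.
Extreme fibre distance c = 198.72 mm; S = I/c = 1 102 356 mm³.

S_x ≈ 1.10 × 10⁶ mm³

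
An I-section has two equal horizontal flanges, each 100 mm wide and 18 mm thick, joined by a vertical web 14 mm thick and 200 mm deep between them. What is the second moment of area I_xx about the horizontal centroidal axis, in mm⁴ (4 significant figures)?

Break the section into simple shapes (no overlaps), measuring from the bottom-left corner of the bounding box.
Bottom flange: 100 × 18, A = 1 800 mm², y = 9 mm, Ī = 48 600 mm⁴.
Web: 14 × 200, A = 2 800 mm², y = 118 mm, Ī = 9 333 333 mm⁴.
Top flange: 100 × 18, A = 1 800 mm², y = 227 mm, Ī = 48 600 mm⁴.
By symmetry the centroid is at mid-height, ȳ = 118 mm.
Transfer each piece to the horizontal centroidal axis using Ī + A·d² with d = y − 118:
  bottom flange: d = -109 mm → contributes +21 434 400 mm⁴
  web: d = 0 mm → contributes +9 333 333 mm⁴
  top flange: d = 109 mm → contributes +21 434 400 mm⁴
Total I = 52 202 133 mm⁴.

I_xx ≈ 5.220 × 10⁷ mm⁴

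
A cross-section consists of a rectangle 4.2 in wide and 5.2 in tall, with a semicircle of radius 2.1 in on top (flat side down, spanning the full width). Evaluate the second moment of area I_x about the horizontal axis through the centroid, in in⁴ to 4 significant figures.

I_x ≈ 115.5 in⁴

Treat the section as a set of non-overlapping primitives; coordinates are from the bounding-box lower-left.
Rectangular body: 4.2 × 5.2, A = 21.84 in², y = 2.6 in, Ī = 49.2128 in⁴.
Semicircular cap: semicircle r = 2.1, A = 6.92721 in², y = 6.09127 in, Ī = 2.13456 in⁴.
Centroid: ȳ = ΣA·y / ΣA = 3.44071 in.
Transfer each piece to the horizontal axis through the centroid using Ī + A·d² with d = y − 3.44071:
  rectangular body: d = -0.840705 in → contributes +64.649 in⁴
  semicircular cap: d = 2.65056 in → contributes +50.8016 in⁴
Total I = 115.451 in⁴.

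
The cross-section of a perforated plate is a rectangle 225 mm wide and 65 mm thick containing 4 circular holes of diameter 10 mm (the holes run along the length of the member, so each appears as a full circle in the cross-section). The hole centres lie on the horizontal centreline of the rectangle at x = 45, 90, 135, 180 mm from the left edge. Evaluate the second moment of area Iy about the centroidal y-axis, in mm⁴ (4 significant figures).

Split into non-overlapping primitives; take the origin at the lower-left of the bounding box.
Plate: 225 × 65, A = 14 625 mm², x = 112.5 mm, Ī = 61 699 219 mm⁴.
Hole 1 (subtracted): ⌀10, A = 78.5398 mm², x = 45 mm, Ī = 490.874 mm⁴.
Hole 2 (subtracted): ⌀10, A = 78.5398 mm², x = 90 mm, Ī = 490.874 mm⁴.
Hole 3 (subtracted): ⌀10, A = 78.5398 mm², x = 135 mm, Ī = 490.874 mm⁴.
Hole 4 (subtracted): ⌀10, A = 78.5398 mm², x = 180 mm, Ī = 490.874 mm⁴.
By symmetry the centroid is at mid-width, x̄ = 112.5 mm.
Transfer each piece to the centroidal y-axis using Ī + A·d² with d = x − 112.5:
  plate: d = 0 mm → contributes +61 699 219 mm⁴
  hole 1: d = -67.5 mm → contributes −358 338 mm⁴
  hole 2: d = -22.5 mm → contributes −40251.7 mm⁴
  hole 3: d = 22.5 mm → contributes −40251.7 mm⁴
  hole 4: d = 67.5 mm → contributes −358 338 mm⁴
Total I = 60 902 040 mm⁴.

Iy ≈ 6.090 × 10⁷ mm⁴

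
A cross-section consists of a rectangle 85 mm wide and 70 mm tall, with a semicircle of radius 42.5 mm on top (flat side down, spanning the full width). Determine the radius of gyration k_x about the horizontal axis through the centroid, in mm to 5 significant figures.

k_x ≈ 30.533 mm

Decompose the section into non-overlapping parts with the origin at the bottom-left of its bounding rectangle.
Rectangular body: 85 × 70, A = 5 950 mm², y = 35 mm, Ī = 2 429 583 mm⁴.
Semicircular cap: semicircle r = 42.5, A = 2837.251 mm², y = 88.03756 mm, Ī = 358086.4 mm⁴.
Centroid: ȳ = ΣA·y / ΣA = 52.12491 mm.
Transfer each piece to the horizontal axis through the centroid using Ī + A·d² with d = y − 52.12491:
  rectangular body: d = -17.12491 mm → contributes +4 174 495 mm⁴
  semicircular cap: d = 35.91265 mm → contributes +4 017 342 mm⁴
Total I = 8 191 837 mm⁴.
Radius of gyration: k = √(I/A) = √(8 191 837 / 8787.251) = 30.53262 mm.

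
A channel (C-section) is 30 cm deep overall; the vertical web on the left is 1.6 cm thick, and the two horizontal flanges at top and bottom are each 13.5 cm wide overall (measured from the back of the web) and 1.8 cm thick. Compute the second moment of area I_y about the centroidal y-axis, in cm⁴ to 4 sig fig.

I_y ≈ 1547 cm⁴

Decompose the section into non-overlapping parts with the origin at the bottom-left of its bounding rectangle.
Web: 1.6 × 30, A = 48 cm², x = 0.8 cm, Ī = 10.24 cm⁴.
Top flange (beyond web): 11.9 × 1.8, A = 21.42 cm², x = 7.55 cm, Ī = 252.774 cm⁴.
Bottom flange (beyond web): 11.9 × 1.8, A = 21.42 cm², x = 7.55 cm, Ī = 252.774 cm⁴.
Centroid: x̄ = ΣA·x / ΣA = 3.98329 cm.
Transfer each piece to the centroidal y-axis using Ī + A·d² with d = x − 3.98329:
  web: d = -3.18329 cm → contributes +496.64 cm⁴
  top flange (beyond web): d = 3.56671 cm → contributes +525.267 cm⁴
  bottom flange (beyond web): d = 3.56671 cm → contributes +525.267 cm⁴
Total I = 1547.17 cm⁴.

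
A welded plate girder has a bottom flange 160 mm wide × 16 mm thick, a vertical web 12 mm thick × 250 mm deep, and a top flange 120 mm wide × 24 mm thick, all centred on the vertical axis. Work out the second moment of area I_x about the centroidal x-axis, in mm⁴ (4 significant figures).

I_x ≈ 1.148 × 10⁸ mm⁴

Decompose the section into non-overlapping parts with the origin at the bottom-left of its bounding rectangle.
Bottom plate: 160 × 16, A = 2 560 mm², y = 8 mm, Ī = 54613.3 mm⁴.
Web plate: 12 × 250, A = 3 000 mm², y = 141 mm, Ī = 15 625 000 mm⁴.
Top plate: 120 × 24, A = 2 880 mm², y = 278 mm, Ī = 138 240 mm⁴.
Centroid: ȳ = ΣA·y / ΣA = 147.408 mm.
Transfer each piece to the centroidal x-axis using Ī + A·d² with d = y − 147.408:
  bottom plate: d = -139.408 mm → contributes +49 806 867 mm⁴
  web plate: d = -6.40758 mm → contributes +15 748 171 mm⁴
  top plate: d = 130.592 mm → contributes +49 254 853 mm⁴
Total I = 114 809 891 mm⁴.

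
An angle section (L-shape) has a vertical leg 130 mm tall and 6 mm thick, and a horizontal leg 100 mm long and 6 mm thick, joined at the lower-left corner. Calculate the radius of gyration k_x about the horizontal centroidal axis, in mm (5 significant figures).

Split into non-overlapping primitives; take the origin at the lower-left of the bounding box.
Vertical leg: 6 × 130, A = 780 mm², y = 65 mm, Ī = 1 098 500 mm⁴.
Horizontal leg (remainder): 94 × 6, A = 564 mm², y = 3 mm, Ī = 1 692 mm⁴.
Centroid: ȳ = ΣA·y / ΣA = 38.98214 mm.
Transfer each piece to the horizontal centroidal axis using Ī + A·d² with d = y − 38.98214:
  vertical leg: d = 26.01786 mm → contributes +1 626 505 mm⁴
  horizontal leg (remainder): d = -35.98214 mm → contributes +731 911 mm⁴
Total I = 2 358 416 mm⁴.
Radius of gyration: k = √(I/A) = √(2 358 416 / 1 344) = 41.89002 mm.

k_x ≈ 41.890 mm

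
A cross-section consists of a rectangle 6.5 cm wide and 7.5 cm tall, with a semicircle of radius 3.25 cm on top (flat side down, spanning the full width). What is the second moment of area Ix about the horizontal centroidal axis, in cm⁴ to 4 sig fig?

Ix ≈ 566.4 cm⁴

Treat the section as a set of non-overlapping primitives; coordinates are from the bounding-box lower-left.
Rectangular body: 6.5 × 7.5, A = 48.75 cm², y = 3.75 cm, Ī = 228.516 cm⁴.
Semicircular cap: semicircle r = 3.25, A = 16.5915 cm², y = 8.87934 cm, Ī = 12.2452 cm⁴.
Centroid: ȳ = ΣA·y / ΣA = 5.05244 cm.
Transfer each piece to the horizontal centroidal axis using Ī + A·d² with d = y − 5.05244:
  rectangular body: d = -1.30244 cm → contributes +311.213 cm⁴
  semicircular cap: d = 3.8269 cm → contributes +255.231 cm⁴
Total I = 566.444 cm⁴.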